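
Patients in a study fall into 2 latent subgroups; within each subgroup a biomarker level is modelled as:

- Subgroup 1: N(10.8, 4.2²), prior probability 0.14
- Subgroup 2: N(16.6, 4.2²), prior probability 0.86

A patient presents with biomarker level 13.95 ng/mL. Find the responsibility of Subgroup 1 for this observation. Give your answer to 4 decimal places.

0.1304

The responsibility of component k is P(Z=k) f_k(x) divided by Σ_j P(Z=j) f_j(x).
Component likelihoods at x = 13.95 ng/mL:
  p_1 = (1/(4.2·√(2π)))·exp(−(13.95−10.8)²/(2·4.2²)) = 0.094986·exp(-0.28125) = 0.0716994
  p_2 = (1/(4.2·√(2π)))·exp(−(13.95−16.6)²/(2·4.2²)) = 0.094986·exp(-0.19905) = 0.077842
Weight by the priors:
  P(Z=1)·p_1 = 0.14 × 0.0716994 = 0.0100379
  P(Z=2)·p_2 = 0.86 × 0.077842 = 0.0669442
Evidence: 0.0100379 + 0.0669442 = 0.0769821
P(Subgroup 1 | x) ≈ 0.1304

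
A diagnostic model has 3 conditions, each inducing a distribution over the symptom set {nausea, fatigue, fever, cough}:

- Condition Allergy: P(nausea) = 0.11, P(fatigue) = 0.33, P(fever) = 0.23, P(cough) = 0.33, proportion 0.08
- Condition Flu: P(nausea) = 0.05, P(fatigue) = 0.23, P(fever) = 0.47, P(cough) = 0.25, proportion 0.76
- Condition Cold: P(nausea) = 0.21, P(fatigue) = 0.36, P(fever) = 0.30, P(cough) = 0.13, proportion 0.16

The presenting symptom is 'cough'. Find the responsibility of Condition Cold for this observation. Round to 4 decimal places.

By Bayes' theorem, P(k | x) = π_k f_k(x) / Σ_j π_j f_j(x).
Evaluate each component's likelihood at the observed value:
  f_Allergy = P(cough | comp) = 0.33
  f_Flu = P(cough | comp) = 0.25
  f_Cold = P(cough | comp) = 0.13
Unnormalised posteriors:
  π_Allergy·f_Allergy = 0.08 × 0.33 = 0.0264
  π_Flu·f_Flu = 0.76 × 0.25 = 0.19
  π_Cold·f_Cold = 0.16 × 0.13 = 0.0208
Normaliser: 0.0264 + 0.19 + 0.0208 = 0.2372
P(Condition Cold | 'cough') = 0.0208 / 0.2372 ≈ 0.0877

0.0877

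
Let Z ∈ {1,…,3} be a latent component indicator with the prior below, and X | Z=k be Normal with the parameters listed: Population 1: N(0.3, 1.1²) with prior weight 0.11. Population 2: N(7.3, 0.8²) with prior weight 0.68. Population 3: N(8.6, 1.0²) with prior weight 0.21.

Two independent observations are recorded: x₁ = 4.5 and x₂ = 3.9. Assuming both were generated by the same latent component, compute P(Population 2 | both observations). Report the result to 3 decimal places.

The responsibility of component k is P(Z=k) f_k(x) divided by Σ_j P(Z=j) f_j(x).
Since both observations come from the same component, the likelihood for component k is f_k(x₁)·f_k(x₂).
  f_1 = [(1/(1.1·√(2π)))·exp(−(4.5−0.3)²/(2·1.1²)) = 0.362675·exp(-7.28926) = 0.000247647] × [0.00171281] = 4.24173e-07
  f_2 = [(1/(0.8·√(2π)))·exp(−(4.5−7.3)²/(2·0.8²)) = 0.498678·exp(-6.12500) = 0.00109085] × [5.96483e-05] = 6.50675e-08
  f_3 = [(1/(1.0·√(2π)))·exp(−(4.5−8.6)²/(2·1.0²)) = 0.398942·exp(-8.40500) = 8.92617e-05] × [6.36983e-06] = 5.68581e-10
Prior × likelihood for each component:
  P(Z=1)·f_1 = 0.11 × 4.24173e-07 = 4.6659e-08
  P(Z=2)·f_2 = 0.68 × 6.50675e-08 = 4.42459e-08
  P(Z=3)·f_3 = 0.21 × 5.68581e-10 = 1.19402e-10
Denominator: 4.6659e-08 + 4.42459e-08 + 1.19402e-10 = 9.10243e-08
So the posterior for Population 2 is 4.42459e-08 / 9.10243e-08 ≈ 0.486.

0.486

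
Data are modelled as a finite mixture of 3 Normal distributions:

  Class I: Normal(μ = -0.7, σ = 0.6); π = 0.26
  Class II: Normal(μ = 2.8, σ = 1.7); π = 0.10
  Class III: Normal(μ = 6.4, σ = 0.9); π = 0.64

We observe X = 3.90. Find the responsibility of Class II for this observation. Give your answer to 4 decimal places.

P(component k | x) = π_k·f_k(x) / marginal(x), where marginal(x) = Σ_j π_j·f_j(x).
Component likelihoods at x = 3.90:
  p_I = 1.14637e-13
  p_II = 0.190346
  p_III = 0.00935726
Multiply by the mixture weights:
  π_I·p_I = 0.26 × 1.14637e-13 = 2.98057e-14
  π_II·p_II = 0.10 × 0.190346 = 0.0190346
  π_III·p_III = 0.64 × 0.00935726 = 0.00598865
Evidence: 2.98057e-14 + 0.0190346 + 0.00598865 = 0.0250233
P(Class II | 3.90) ≈ 0.7607

0.7607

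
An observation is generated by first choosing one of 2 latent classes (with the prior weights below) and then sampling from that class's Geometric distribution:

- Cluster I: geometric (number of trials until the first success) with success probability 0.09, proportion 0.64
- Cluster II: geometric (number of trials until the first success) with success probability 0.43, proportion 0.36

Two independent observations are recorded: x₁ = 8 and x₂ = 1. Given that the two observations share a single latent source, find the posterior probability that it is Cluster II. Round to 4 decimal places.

0.3269

Posterior ∝ prior × likelihood, so P(k | x) ∝ π_k f_k(x); normalise over all components.
Since both observations come from the same component, the likelihood for component k is f_k(x₁)·f_k(x₂).
  L_I = [0.09·(1−0.09)^7 = 0.09·0.516761 = 0.0465085] × [0.09] = 0.00418576
  L_II = [0.43·(1−0.43)^7 = 0.43·0.019549 = 0.00840606] × [0.43] = 0.00361461
Multiply by the mixture weights:
  π_I·L_I = 0.64 × 0.00418576 = 0.00267889
  π_II·L_II = 0.36 × 0.00361461 = 0.00130126
Denominator: 0.00267889 + 0.00130126 = 0.00398015
P(Cluster II | x) = 0.00130126 / 0.00398015 ≈ 0.3269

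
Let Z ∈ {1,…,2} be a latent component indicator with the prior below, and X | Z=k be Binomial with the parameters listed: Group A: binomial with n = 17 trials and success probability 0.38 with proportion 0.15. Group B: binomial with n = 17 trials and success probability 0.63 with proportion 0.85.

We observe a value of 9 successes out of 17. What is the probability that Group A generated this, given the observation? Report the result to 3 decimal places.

Posterior ∝ prior × likelihood, so P(k | x) ∝ π_k f_k(x); normalise over all components.
Component likelihoods at x = 9 successes out of 17:
  p_A = C(17,9)·0.38^9·0.62^8 = 24310·0.000165216·0.021834 = 0.0876942
  p_B = C(17,9)·0.63^9·0.37^8 = 24310·0.0156338·0.000351248 = 0.133495
Multiply by the mixture weights:
  π_A·p_A = 0.15 × 0.0876942 = 0.0131541
  π_B·p_B = 0.85 × 0.133495 = 0.11347
Normaliser: 0.0131541 + 0.11347 = 0.126625
P(Group A | 9 successes out of 17) ≈ 0.104

0.104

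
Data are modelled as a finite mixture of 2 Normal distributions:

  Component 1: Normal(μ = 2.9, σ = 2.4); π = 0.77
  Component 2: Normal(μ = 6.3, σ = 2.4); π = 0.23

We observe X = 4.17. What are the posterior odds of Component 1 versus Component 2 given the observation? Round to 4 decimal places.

4.3151

Only the two components matter; the odds are (π_i f_i(x)) / (π_j f_j(x)).
Evaluate each component's likelihood at the observed value:
  p_1 = (1/(2.4·√(2π)))·exp(−(4.17−2.9)²/(2·2.4²)) = 0.166226·exp(-0.14001) = 0.144509
  p_2 = (1/(2.4·√(2π)))·exp(−(4.17−6.3)²/(2·2.4²)) = 0.166226·exp(-0.39383) = 0.112114
Posterior odds = (π_1·p_1) / (π_2·p_2) = (0.77·0.144509) / (0.23·0.112114) = 0.111272 / 0.0257863 ≈ 4.3151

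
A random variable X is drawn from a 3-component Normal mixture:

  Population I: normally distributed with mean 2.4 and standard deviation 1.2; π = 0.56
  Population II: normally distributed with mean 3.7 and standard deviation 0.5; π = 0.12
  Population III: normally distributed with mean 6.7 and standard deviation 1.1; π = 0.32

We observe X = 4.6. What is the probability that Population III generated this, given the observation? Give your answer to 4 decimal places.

0.2592

By Bayes' theorem, P(k | x) = P(Z=k) f_k(x) / Σ_j P(Z=j) f_j(x).
Component likelihoods at x = 4.6:
  p_I = 0.061926
  p_II = 0.1579
  p_III = 0.0586268
Unnormalised posteriors:
  P(Z=I)·p_I = 0.56 × 0.061926 = 0.0346785
  P(Z=II)·p_II = 0.12 × 0.1579 = 0.018948
  P(Z=III)·p_III = 0.32 × 0.0586268 = 0.0187606
Marginal: 0.0346785 + 0.018948 + 0.0187606 = 0.0723872
P(Population III | 4.6) = 0.0187606 / 0.0723872 ≈ 0.2592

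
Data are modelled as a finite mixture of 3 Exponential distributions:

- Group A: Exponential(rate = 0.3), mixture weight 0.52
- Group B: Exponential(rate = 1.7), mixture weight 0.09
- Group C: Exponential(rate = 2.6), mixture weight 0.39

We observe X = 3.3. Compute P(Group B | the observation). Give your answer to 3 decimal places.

0.010

P(component k | x) = π_k·f_k(x) / marginal(x), where marginal(x) = Σ_j π_j·f_j(x).
Exponential densities:
  p_A = 0.3·e^(−0.3·3.3) = 0.3·e^(−0.9900) = 0.111473
  p_B = 1.7·e^(−1.7·3.3) = 1.7·e^(−5.6100) = 0.00622382
  p_C = 2.6·e^(−2.6·3.3) = 2.6·e^(−8.5800) = 0.000488345
Prior × likelihood for each component:
  π_A·p_A = 0.52 × 0.111473 = 0.057966
  π_B·p_B = 0.09 × 0.00622382 = 0.000560144
  π_C·p_C = 0.39 × 0.000488345 = 0.000190455
Marginal: 0.057966 + 0.000560144 + 0.000190455 = 0.0587166
Responsibility of Group B: 0.000560144 / 0.0587166 ≈ 0.010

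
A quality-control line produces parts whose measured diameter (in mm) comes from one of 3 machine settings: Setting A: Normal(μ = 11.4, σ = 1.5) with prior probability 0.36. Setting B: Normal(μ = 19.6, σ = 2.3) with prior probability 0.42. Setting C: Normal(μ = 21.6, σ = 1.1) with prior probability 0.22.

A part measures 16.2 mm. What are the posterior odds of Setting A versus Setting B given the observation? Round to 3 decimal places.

0.023

Since P(k|x) ∝ P(Z=k) f_k(x), the posterior odds are P(Z=i) f_i(x) / (P(Z=j) f_j(x)).
Normal densities:
  f_A = 0.00158939
  f_B = 0.0581648
  f_C = 2.12055e-06
Posterior odds = (P(Z=A)·f_A) / (P(Z=B)·f_B) = (0.36·0.00158939) / (0.42·0.0581648) = 0.000572181 / 0.0244292 ≈ 0.023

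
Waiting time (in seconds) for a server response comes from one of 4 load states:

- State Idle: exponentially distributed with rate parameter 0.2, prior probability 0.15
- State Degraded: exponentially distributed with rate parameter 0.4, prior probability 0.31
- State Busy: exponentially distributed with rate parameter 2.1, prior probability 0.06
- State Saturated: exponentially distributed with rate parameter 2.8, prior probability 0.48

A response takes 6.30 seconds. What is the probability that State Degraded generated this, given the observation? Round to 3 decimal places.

0.540

Apply Bayes' rule: the posterior for each component is proportional to its prior times its likelihood at x.
Component likelihoods at x = 6.30 seconds:
  L_Idle = 0.2·e^(−0.2·6.30) = 0.2·e^(−1.2600) = 0.0567308
  L_Degraded = 0.4·e^(−0.4·6.30) = 0.4·e^(−2.5200) = 0.0321838
  L_Busy = 2.1·e^(−2.1·6.30) = 2.1·e^(−13.2300) = 3.77141e-06
  L_Saturated = 2.8·e^(−2.8·6.30) = 2.8·e^(−17.6400) = 6.11228e-08
Prior × likelihood for each component:
  π_Idle·L_Idle = 0.15 × 0.0567308 = 0.00850962
  π_Degraded·L_Degraded = 0.31 × 0.0321838 = 0.00997699
  π_Busy·L_Busy = 0.06 × 3.77141e-06 = 2.26284e-07
  π_Saturated·L_Saturated = 0.48 × 6.11228e-08 = 2.9339e-08
Marginal: 0.00850962 + 0.00997699 + 2.26284e-07 + 2.9339e-08 = 0.0184869
P(State Degraded | the observation) ≈ 0.540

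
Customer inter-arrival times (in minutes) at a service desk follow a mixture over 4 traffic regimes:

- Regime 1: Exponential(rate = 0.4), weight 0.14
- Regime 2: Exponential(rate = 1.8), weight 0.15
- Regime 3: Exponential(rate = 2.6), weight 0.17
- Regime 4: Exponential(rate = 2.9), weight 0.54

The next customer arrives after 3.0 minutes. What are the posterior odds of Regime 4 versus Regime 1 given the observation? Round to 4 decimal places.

0.0155

Since P(k|x) ∝ π_k f_k(x), the posterior odds are π_i f_i(x) / (π_j f_j(x)).
Exponential densities:
  f_1 = 0.4·e^(−0.4·3.0) = 0.4·e^(−1.2000) = 0.120478
  f_2 = 1.8·e^(−1.8·3.0) = 1.8·e^(−5.4000) = 0.00812985
  f_3 = 2.6·e^(−2.6·3.0) = 2.6·e^(−7.8000) = 0.00106531
  f_4 = 2.9·e^(−2.9·3.0) = 2.9·e^(−8.7000) = 0.000483099
0.000260873 / 0.0168669 ≈ 0.0155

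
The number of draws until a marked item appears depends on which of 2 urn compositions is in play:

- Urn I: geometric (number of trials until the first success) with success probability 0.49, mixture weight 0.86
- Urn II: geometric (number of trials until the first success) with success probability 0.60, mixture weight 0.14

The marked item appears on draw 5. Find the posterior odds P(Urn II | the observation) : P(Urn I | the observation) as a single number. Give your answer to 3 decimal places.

0.075

Only the two components matter; the odds are (π_i f_i(x)) / (π_j f_j(x)).
Geometric probabilities:
  f_I = 0.0331495
  f_II = 0.01536
0.0021504 / 0.0285086 ≈ 0.075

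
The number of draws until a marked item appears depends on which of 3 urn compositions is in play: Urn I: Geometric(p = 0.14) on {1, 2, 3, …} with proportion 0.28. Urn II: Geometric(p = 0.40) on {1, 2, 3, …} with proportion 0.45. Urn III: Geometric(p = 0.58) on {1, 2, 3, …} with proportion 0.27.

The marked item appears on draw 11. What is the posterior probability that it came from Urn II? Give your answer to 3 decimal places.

Apply Bayes' rule: the posterior for each component is proportional to its prior times its likelihood at x.
Geometric probabilities:
  p_I = 0.14·(1−0.14)^10 = 0.14·0.221302 = 0.0309822
  p_II = 0.40·(1−0.40)^10 = 0.40·0.00604662 = 0.00241865
  p_III = 0.58·(1−0.58)^10 = 0.58·0.000170802 = 9.90651e-05
Weight by the priors:
  w_I·p_I = 0.28 × 0.0309822 = 0.00867502
  w_II·p_II = 0.45 × 0.00241865 = 0.00108839
  w_III·p_III = 0.27 × 9.90651e-05 = 2.67476e-05
Marginal: 0.00867502 + 0.00108839 + 2.67476e-05 = 0.00979016
Responsibility of Urn II: 0.00108839 / 0.00979016 ≈ 0.111

0.111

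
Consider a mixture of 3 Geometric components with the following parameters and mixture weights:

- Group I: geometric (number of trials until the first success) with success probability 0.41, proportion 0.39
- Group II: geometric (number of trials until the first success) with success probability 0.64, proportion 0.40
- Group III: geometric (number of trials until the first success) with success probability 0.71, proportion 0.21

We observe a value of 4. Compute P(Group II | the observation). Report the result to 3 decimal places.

By Bayes' theorem, P(k | x) = P(Z=k) f_k(x) / Σ_j P(Z=j) f_j(x).
Geometric probabilities:
  p_I = 0.0842054
  p_II = 0.0298598
  p_III = 0.0173162
Prior × likelihood for each component:
  P(Z=I)·p_I = 0.39 × 0.0842054 = 0.0328401
  P(Z=II)·p_II = 0.40 × 0.0298598 = 0.0119439
  P(Z=III)·p_III = 0.21 × 0.0173162 = 0.0036364
Sum: 0.0328401 + 0.0119439 + 0.0036364 = 0.0484204
Responsibility of Group II: 0.0119439 / 0.0484204 ≈ 0.247

0.247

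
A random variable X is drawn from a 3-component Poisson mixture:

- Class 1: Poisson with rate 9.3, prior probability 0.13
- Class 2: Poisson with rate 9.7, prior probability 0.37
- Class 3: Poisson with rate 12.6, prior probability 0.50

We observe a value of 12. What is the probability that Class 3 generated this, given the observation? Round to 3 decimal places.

0.566

P(component k | x) = P(Z=k)·f_k(x) / marginal(x), where marginal(x) = Σ_j P(Z=j)·f_j(x).
Component likelihoods at x = 12:
  f_1 = e^(−9.3)·9.3^12/12! = 0.079895
  f_2 = e^(−9.7)·9.7^12/12! = 0.0887702
  f_3 = e^(−12.6)·12.6^12/12! = 0.11272
Unnormalised posteriors:
  P(Z=1)·f_1 = 0.13 × 0.079895 = 0.0103864
  P(Z=2)·f_2 = 0.37 × 0.0887702 = 0.032845
  P(Z=3)·f_3 = 0.50 × 0.11272 = 0.0563598
Evidence: 0.0103864 + 0.032845 + 0.0563598 = 0.0995911
Responsibility of Class 3: 0.0563598 / 0.0995911 ≈ 0.566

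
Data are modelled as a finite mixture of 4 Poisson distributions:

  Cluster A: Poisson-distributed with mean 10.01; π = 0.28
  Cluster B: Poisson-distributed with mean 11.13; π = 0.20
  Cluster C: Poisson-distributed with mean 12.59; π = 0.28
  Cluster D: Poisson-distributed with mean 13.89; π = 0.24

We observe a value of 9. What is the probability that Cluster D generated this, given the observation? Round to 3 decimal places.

0.133

Apply Bayes' rule: the posterior for each component is proportional to its prior times its likelihood at x.
Evaluate each component's likelihood at the observed value:
  p_A = 0.124984
  p_B = 0.105924
  p_C = 0.0745935
  p_D = 0.0492274
Unnormalised posteriors:
  w_A·p_A = 0.28 × 0.124984 = 0.0349956
  w_B·p_B = 0.20 × 0.105924 = 0.0211849
  w_C·p_C = 0.28 × 0.0745935 = 0.0208862
  w_D·p_D = 0.24 × 0.0492274 = 0.0118146
Sum: 0.0349956 + 0.0211849 + 0.0208862 + 0.0118146 = 0.0888813
P(Cluster D | 9) = 0.0118146 / 0.0888813 ≈ 0.133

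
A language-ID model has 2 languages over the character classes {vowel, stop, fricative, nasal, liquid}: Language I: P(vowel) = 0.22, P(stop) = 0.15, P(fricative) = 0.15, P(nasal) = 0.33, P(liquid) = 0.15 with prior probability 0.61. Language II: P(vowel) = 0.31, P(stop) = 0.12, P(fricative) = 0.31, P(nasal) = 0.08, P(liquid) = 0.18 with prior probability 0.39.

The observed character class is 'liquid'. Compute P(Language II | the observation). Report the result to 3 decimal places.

0.434

By Bayes' theorem, P(k | x) = w_k f_k(x) / Σ_j w_j f_j(x).
Component likelihoods at x = 'liquid':
  f_I = P(liquid | comp) = 0.15
  f_II = P(liquid | comp) = 0.18
Weight by the priors:
  w_I·f_I = 0.61 × 0.15 = 0.0915
  w_II·f_II = 0.39 × 0.18 = 0.0702
Denominator: 0.0915 + 0.0702 = 0.1617
So the posterior for Language II is 0.0702 / 0.1617 ≈ 0.434.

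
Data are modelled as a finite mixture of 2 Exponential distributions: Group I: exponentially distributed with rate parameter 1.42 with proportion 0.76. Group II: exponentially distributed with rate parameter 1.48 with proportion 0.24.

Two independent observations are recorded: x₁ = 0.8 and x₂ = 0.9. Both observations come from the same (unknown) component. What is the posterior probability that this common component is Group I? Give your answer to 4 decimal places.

0.7635

P(component k | x) = π_k·f_k(x) / marginal(x), where marginal(x) = Σ_j π_j·f_j(x).
Since both observations come from the same component, the likelihood for component k is f_k(x₁)·f_k(x₂).
  L_I = [0.455963] × [0.395603] = 0.180381
  L_II = [0.452957] × [0.390644] = 0.176945
Unnormalised posteriors:
  π_I·L_I = 0.76 × 0.180381 = 0.137089
  π_II·L_II = 0.24 × 0.176945 = 0.0424668
Normaliser: 0.137089 + 0.0424668 = 0.179556
Responsibility of Group I: 0.137089 / 0.179556 ≈ 0.7635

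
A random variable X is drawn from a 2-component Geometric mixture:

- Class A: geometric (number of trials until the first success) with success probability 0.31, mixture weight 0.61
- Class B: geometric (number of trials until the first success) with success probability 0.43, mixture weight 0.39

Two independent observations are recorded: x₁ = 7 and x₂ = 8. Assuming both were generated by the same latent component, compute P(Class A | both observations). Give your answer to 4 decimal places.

Apply Bayes' rule: the posterior for each component is proportional to its prior times its likelihood at x.
Since both observations come from the same component, the likelihood for component k is f_k(x₁)·f_k(x₂).
  L_A = [0.0334546] × [0.0230837] = 0.000772256
  L_B = [0.0147475] × [0.00840606] = 0.000123968
Weight by the priors:
  π_A·L_A = 0.61 × 0.000772256 = 0.000471076
  π_B·L_B = 0.39 × 0.000123968 = 4.83476e-05
Sum: 0.000471076 + 4.83476e-05 = 0.000519424
P(Class A | x) ≈ 0.9069

0.9069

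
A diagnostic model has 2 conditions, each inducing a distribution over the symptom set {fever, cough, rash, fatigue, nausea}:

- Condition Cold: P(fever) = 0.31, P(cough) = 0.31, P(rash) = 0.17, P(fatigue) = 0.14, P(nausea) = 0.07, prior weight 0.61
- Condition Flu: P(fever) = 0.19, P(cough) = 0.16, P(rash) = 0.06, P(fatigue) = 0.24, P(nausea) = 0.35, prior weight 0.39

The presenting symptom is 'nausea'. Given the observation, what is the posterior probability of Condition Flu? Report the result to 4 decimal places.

0.7617

P(component k | x) = π_k·f_k(x) / marginal(x), where marginal(x) = Σ_j π_j·f_j(x).
Evaluate each component's likelihood at the observed value:
  L_Cold = 0.07
  L_Flu = 0.35
Weight by the priors:
  π_Cold·L_Cold = 0.61 × 0.07 = 0.0427
  π_Flu·L_Flu = 0.39 × 0.35 = 0.1365
Denominator: 0.0427 + 0.1365 = 0.1792
P(Condition Flu | the observation) = 0.1365 / 0.1792 ≈ 0.7617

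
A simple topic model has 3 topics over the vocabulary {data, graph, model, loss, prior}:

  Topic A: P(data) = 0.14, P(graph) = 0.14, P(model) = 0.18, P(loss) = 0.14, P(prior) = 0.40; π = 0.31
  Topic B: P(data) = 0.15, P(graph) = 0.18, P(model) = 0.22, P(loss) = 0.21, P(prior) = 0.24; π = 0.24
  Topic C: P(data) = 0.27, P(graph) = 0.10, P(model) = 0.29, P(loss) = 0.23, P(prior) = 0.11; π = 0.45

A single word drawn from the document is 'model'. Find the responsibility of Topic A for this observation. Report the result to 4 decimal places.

0.2334

Posterior ∝ prior × likelihood, so P(k | x) ∝ π_k f_k(x); normalise over all components.
Evaluate each component's likelihood at the observed value:
  p_A = P(model | comp) = 0.18
  p_B = P(model | comp) = 0.22
  p_C = P(model | comp) = 0.29
Multiply by the mixture weights:
  π_A·p_A = 0.31 × 0.18 = 0.0558
  π_B·p_B = 0.24 × 0.22 = 0.0528
  π_C·p_C = 0.45 × 0.29 = 0.1305
Normaliser: 0.0558 + 0.0528 + 0.1305 = 0.2391
So the posterior for Topic A is 0.0558 / 0.2391 ≈ 0.2334.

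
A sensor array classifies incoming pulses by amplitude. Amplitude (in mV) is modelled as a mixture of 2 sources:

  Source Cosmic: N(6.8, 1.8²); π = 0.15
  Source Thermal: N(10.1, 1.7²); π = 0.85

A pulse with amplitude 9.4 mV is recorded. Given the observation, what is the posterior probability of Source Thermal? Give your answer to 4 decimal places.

P(component k | x) = π_k·f_k(x) / marginal(x), where marginal(x) = Σ_j π_j·f_j(x).
Evaluate each component's likelihood at the observed value:
  f_Cosmic = 0.0780867
  f_Thermal = 0.215598
Weight by the priors:
  π_Cosmic·f_Cosmic = 0.15 × 0.0780867 = 0.011713
  π_Thermal·f_Thermal = 0.85 × 0.215598 = 0.183258
Evidence: 0.011713 + 0.183258 = 0.194971
P(Source Thermal | x) ≈ 0.9399

0.9399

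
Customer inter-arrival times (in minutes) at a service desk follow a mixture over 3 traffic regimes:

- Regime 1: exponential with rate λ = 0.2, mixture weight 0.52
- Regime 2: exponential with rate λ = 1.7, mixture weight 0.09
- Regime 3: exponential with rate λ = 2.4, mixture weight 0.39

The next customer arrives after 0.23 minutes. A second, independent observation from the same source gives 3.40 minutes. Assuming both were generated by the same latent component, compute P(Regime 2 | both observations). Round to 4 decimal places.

0.0495

The responsibility of component k is P(Z=k) f_k(x) divided by Σ_j P(Z=j) f_j(x).
Since both observations come from the same component, the likelihood for component k is f_k(x₁)·f_k(x₂).
  p_1 = [0.191008] × [0.101323] = 0.0193536
  p_2 = [1.14985] × [0.00525082] = 0.00603763
  p_3 = [1.38191] × [0.00068607] = 0.000948089
Multiply by the mixture weights:
  P(Z=1)·p_1 = 0.52 × 0.0193536 = 0.0100639
  P(Z=2)·p_2 = 0.09 × 0.00603763 = 0.000543387
  P(Z=3)·p_3 = 0.39 × 0.000948089 = 0.000369755
Evidence: 0.0100639 + 0.000543387 + 0.000369755 = 0.010977
P(Regime 2 | x₁,x₂) ≈ 0.0495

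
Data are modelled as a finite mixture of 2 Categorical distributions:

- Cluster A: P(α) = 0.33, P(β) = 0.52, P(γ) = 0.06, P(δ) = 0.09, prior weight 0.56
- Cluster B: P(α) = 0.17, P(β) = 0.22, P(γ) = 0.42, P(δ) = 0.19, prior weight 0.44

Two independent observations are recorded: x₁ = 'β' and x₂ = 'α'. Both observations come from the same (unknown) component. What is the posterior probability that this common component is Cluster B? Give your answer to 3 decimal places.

0.146

The responsibility of component k is w_k f_k(x) divided by Σ_j w_j f_j(x).
Since both observations come from the same component, the likelihood for component k is f_k(x₁)·f_k(x₂).
  f_A = [0.52] × [0.33] = 0.1716
  f_B = [0.22] × [0.17] = 0.0374
Multiply by the mixture weights:
  w_A·f_A = 0.56 × 0.1716 = 0.096096
  w_B·f_B = 0.44 × 0.0374 = 0.016456
Marginal: 0.096096 + 0.016456 = 0.112552
So the posterior for Cluster B is 0.016456 / 0.112552 ≈ 0.146.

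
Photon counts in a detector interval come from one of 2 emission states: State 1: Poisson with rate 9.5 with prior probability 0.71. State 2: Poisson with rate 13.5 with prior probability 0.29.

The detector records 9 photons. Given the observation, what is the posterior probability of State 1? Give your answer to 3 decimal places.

0.850

By Bayes' theorem, P(k | x) = w_k f_k(x) / Σ_j w_j f_j(x).
Poisson probabilities:
  f_1 = e^(−9.5)·9.5^9/9! = 0.130003
  f_2 = e^(−13.5)·13.5^9/9! = 0.0562685
Multiply by the mixture weights:
  w_1·f_1 = 0.71 × 0.130003 = 0.0923018
  w_2·f_2 = 0.29 × 0.0562685 = 0.0163179
Marginal: 0.0923018 + 0.0163179 = 0.10862
So the posterior for State 1 is 0.0923018 / 0.10862 ≈ 0.850.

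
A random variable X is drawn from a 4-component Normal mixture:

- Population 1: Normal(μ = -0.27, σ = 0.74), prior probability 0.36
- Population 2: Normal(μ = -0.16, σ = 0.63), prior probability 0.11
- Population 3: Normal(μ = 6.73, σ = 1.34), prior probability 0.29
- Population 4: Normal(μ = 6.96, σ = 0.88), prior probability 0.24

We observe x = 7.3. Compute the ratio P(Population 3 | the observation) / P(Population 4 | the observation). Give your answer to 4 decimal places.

Posterior odds = (P(Z=i) f_i(x)) / (P(Z=j) f_j(x)); the normalising sum cancels.
Normal densities:
  p_1 = 1.0181e-23
  p_2 = 2.26008e-31
  p_3 = 0.271966
  p_4 = 0.420739
0.0788701 / 0.100977 ≈ 0.7811

0.7811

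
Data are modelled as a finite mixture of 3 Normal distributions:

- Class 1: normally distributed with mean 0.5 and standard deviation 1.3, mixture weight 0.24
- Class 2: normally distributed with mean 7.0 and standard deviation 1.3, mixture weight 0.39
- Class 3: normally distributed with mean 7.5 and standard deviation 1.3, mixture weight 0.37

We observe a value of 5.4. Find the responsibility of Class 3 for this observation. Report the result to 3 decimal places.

0.354

Apply Bayes' rule: the posterior for each component is proportional to its prior times its likelihood at x.
Component likelihoods at x = 5.4:
  p_1 = 0.00025231
  p_2 = 0.143891
  p_3 = 0.0832392
Unnormalised posteriors:
  π_1·p_1 = 0.24 × 0.00025231 = 6.05543e-05
  π_2·p_2 = 0.39 × 0.143891 = 0.0561175
  π_3·p_3 = 0.37 × 0.0832392 = 0.0307985
Evidence: 6.05543e-05 + 0.0561175 + 0.0307985 = 0.0869766
So the posterior for Class 3 is 0.0307985 / 0.0869766 ≈ 0.354.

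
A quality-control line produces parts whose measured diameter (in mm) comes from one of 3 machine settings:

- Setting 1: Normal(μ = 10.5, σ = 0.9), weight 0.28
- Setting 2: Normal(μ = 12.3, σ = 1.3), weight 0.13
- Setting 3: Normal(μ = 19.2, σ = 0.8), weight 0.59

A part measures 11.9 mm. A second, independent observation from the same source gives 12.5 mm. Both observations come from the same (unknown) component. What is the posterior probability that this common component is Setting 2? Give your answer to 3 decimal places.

0.893

P(component k | x) = π_k·f_k(x) / marginal(x), where marginal(x) = Σ_j π_j·f_j(x).
Since both observations come from the same component, the likelihood for component k is f_k(x₁)·f_k(x₂).
  L_1 = [0.132198] × [0.0375263] = 0.0049609
  L_2 = [0.29269] × [0.303268] = 0.0887637
  L_3 = [4.13923e-19] × [2.93074e-16] = 1.2131e-34
Prior × likelihood for each component:
  π_1·L_1 = 0.28 × 0.0049609 = 0.00138905
  π_2·L_2 = 0.13 × 0.0887637 = 0.0115393
  π_3·L_3 = 0.59 × 1.2131e-34 = 7.15728e-35
Denominator: 0.00138905 + 0.0115393 + 7.15728e-35 = 0.0129283
P(Setting 2 | data) ≈ 0.893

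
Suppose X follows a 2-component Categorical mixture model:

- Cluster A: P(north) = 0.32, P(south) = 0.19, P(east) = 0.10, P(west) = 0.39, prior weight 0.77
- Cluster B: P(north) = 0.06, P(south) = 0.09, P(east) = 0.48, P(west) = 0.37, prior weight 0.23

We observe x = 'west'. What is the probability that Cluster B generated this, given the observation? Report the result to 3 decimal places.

0.221

By Bayes' theorem, P(k | x) = π_k f_k(x) / Σ_j π_j f_j(x).
Evaluate each component's likelihood at the observed value:
  p_A = P(west | comp) = 0.39
  p_B = P(west | comp) = 0.37
Multiply by the mixture weights:
  π_A·p_A = 0.77 × 0.39 = 0.3003
  π_B·p_B = 0.23 × 0.37 = 0.0851
Marginal: 0.3003 + 0.0851 = 0.3854
P(Cluster B | data) = 0.0851 / 0.3854 ≈ 0.221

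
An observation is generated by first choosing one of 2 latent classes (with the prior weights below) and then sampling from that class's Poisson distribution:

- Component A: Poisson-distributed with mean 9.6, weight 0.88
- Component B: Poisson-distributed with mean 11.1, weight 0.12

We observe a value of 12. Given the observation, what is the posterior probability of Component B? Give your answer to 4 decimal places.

Apply Bayes' rule: the posterior for each component is proportional to its prior times its likelihood at x.
Evaluate each component's likelihood at the observed value:
  f_A = 0.0866345
  f_B = 0.110375
Multiply by the mixture weights:
  π_A·f_A = 0.88 × 0.0866345 = 0.0762383
  π_B·f_B = 0.12 × 0.110375 = 0.013245
Marginal: 0.0762383 + 0.013245 = 0.0894833
Responsibility of Component B: 0.013245 / 0.0894833 ≈ 0.1480

0.1480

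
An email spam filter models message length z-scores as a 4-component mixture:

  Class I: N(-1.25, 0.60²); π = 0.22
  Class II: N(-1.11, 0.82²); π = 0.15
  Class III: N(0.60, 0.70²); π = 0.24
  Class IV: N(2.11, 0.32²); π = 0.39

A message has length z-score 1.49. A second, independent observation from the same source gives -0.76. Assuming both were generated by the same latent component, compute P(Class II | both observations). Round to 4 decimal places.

Posterior ∝ prior × likelihood, so P(k | x) ∝ w_k f_k(x); normalise over all components.
Since both observations come from the same component, the likelihood for component k is f_k(x₁)·f_k(x₂).
  p_I = [(1/(0.60·√(2π)))·exp(−(1.49−-1.25)²/(2·0.60²)) = 0.664904·exp(-10.42722) = 1.96913e-05] × [0.476358] = 9.3801e-06
  p_II = [(1/(0.82·√(2π)))·exp(−(1.49−-1.11)²/(2·0.82²)) = 0.486515·exp(-5.02677) = 0.00319152] × [0.444156] = 0.00141753
  p_III = [(1/(0.70·√(2π)))·exp(−(1.49−0.60)²/(2·0.70²)) = 0.569918·exp(-0.80827) = 0.253973] × [0.0863272] = 0.0219247
  p_IV = [(1/(0.32·√(2π)))·exp(−(1.49−2.11)²/(2·0.32²)) = 1.246695·exp(-1.87695) = 0.190814] × [4.2537e-18] = 8.11664e-19
Weight by the priors:
  w_I·p_I = 0.22 × 9.3801e-06 = 2.06362e-06
  w_II·p_II = 0.15 × 0.00141753 = 0.00021263
  w_III·p_III = 0.24 × 0.0219247 = 0.00526194
  w_IV·p_IV = 0.39 × 8.11664e-19 = 3.16549e-19
Evidence: 2.06362e-06 + 0.00021263 + 0.00526194 + 3.16549e-19 = 0.00547663
So the posterior for Class II is 0.00021263 / 0.00547663 ≈ 0.0388.

0.0388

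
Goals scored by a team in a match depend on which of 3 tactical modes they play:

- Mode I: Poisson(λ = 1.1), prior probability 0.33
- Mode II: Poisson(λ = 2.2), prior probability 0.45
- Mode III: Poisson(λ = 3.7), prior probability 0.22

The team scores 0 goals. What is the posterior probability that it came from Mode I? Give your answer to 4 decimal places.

0.6651

Apply Bayes' rule: the posterior for each component is proportional to its prior times its likelihood at x.
Evaluate each component's likelihood at the observed value:
  L_I = e^(−1.1)·1.1^0/0! = 0.332871
  L_II = e^(−2.2)·2.2^0/0! = 0.110803
  L_III = e^(−3.7)·3.7^0/0! = 0.0247235
Unnormalised posteriors:
  π_I·L_I = 0.33 × 0.332871 = 0.109847
  π_II·L_II = 0.45 × 0.110803 = 0.0498614
  π_III·L_III = 0.22 × 0.0247235 = 0.00543918
Sum: 0.109847 + 0.0498614 + 0.00543918 = 0.165148
So the posterior for Mode I is 0.109847 / 0.165148 ≈ 0.6651.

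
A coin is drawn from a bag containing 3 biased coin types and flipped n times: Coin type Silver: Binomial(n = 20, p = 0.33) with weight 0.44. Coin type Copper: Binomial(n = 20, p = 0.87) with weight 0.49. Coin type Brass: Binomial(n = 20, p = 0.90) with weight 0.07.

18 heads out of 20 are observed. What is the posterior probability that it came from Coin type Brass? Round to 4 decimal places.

0.1347

Posterior ∝ prior × likelihood, so P(k | x) ∝ π_k f_k(x); normalise over all components.
Component likelihoods at x = 18 heads out of 20:
  L_Silver = 1.83719e-07
  L_Copper = 0.26181
  L_Brass = 0.28518
Multiply by the mixture weights:
  π_Silver·L_Silver = 0.44 × 1.83719e-07 = 8.08364e-08
  π_Copper·L_Copper = 0.49 × 0.26181 = 0.128287
  π_Brass·L_Brass = 0.07 × 0.28518 = 0.0199626
Sum: 8.08364e-08 + 0.128287 + 0.0199626 = 0.14825
P(Coin type Brass | x) ≈ 0.1347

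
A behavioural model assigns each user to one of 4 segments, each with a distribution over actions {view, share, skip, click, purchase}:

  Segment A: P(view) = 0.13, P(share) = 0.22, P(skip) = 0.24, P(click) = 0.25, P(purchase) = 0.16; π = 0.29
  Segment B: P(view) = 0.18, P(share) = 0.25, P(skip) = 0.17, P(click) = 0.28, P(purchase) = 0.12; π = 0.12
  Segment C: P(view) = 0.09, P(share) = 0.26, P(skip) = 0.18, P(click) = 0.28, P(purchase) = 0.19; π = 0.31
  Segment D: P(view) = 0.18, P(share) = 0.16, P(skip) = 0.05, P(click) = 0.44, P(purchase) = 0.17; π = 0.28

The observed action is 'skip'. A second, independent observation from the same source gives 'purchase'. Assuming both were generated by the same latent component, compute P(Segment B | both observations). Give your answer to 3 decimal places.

By Bayes' theorem, P(k | x) = w_k f_k(x) / Σ_j w_j f_j(x).
Since both observations come from the same component, the likelihood for component k is f_k(x₁)·f_k(x₂).
  L_A = [P(skip | comp) = 0.24] × [0.16] = 0.0384
  L_B = [P(skip | comp) = 0.17] × [0.12] = 0.0204
  L_C = [P(skip | comp) = 0.18] × [0.19] = 0.0342
  L_D = [P(skip | comp) = 0.05] × [0.17] = 0.0085
Unnormalised posteriors:
  w_A·L_A = 0.29 × 0.0384 = 0.011136
  w_B·L_B = 0.12 × 0.0204 = 0.002448
  w_C·L_C = 0.31 × 0.0342 = 0.010602
  w_D·L_D = 0.28 × 0.0085 = 0.00238
Denominator: 0.011136 + 0.002448 + 0.010602 + 0.00238 = 0.026566
P(Segment B | x₁, x₂) = 0.002448 / 0.026566 ≈ 0.092

0.092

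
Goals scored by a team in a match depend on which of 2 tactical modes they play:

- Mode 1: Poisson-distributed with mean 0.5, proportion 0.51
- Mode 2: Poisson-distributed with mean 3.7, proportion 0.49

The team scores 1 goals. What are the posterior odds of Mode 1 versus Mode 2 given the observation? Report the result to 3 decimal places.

Posterior odds = (w_i f_i(x)) / (w_j f_j(x)); the normalising sum cancels.
Component likelihoods at x = 1 goals:
  p_1 = 0.303265
  p_2 = 0.091477
Posterior odds = (w_1·p_1) / (w_2·p_2) = (0.51·0.303265) / (0.49·0.091477) = 0.154665 / 0.0448238 ≈ 3.451

3.451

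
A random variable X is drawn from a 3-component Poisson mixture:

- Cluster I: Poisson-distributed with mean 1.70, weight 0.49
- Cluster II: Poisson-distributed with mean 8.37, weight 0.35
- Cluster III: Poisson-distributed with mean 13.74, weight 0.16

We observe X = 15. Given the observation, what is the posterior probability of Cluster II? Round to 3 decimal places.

0.217

P(component k | x) = π_k·f_k(x) / marginal(x), where marginal(x) = Σ_j π_j·f_j(x).
Evaluate each component's likelihood at the observed value:
  L_I = e^(−1.70)·1.70^15/15! = 3.99884e-10
  L_II = e^(−8.37)·8.37^15/15! = 0.0122839
  L_III = e^(−13.74)·13.74^15/15! = 0.096849
Weight by the priors:
  π_I·L_I = 0.49 × 3.99884e-10 = 1.95943e-10
  π_II·L_II = 0.35 × 0.0122839 = 0.00429938
  π_III·L_III = 0.16 × 0.096849 = 0.0154958
Normaliser: 1.95943e-10 + 0.00429938 + 0.0154958 = 0.0197952
Responsibility of Cluster II: 0.00429938 / 0.0197952 ≈ 0.217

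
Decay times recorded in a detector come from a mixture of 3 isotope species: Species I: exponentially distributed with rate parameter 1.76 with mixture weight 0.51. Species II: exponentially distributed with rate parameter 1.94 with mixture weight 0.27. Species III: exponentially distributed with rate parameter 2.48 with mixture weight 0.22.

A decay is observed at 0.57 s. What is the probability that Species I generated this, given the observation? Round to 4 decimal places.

0.5182

Posterior ∝ prior × likelihood, so P(k | x) ∝ w_k f_k(x); normalise over all components.
Exponential densities:
  f_I = 1.76·e^(−1.76·0.57) = 1.76·e^(−1.0032) = 0.645399
  f_II = 1.94·e^(−1.94·0.57) = 1.94·e^(−1.1058) = 0.642035
  f_III = 2.48·e^(−2.48·0.57) = 2.48·e^(−1.4136) = 0.6033
Weight by the priors:
  w_I·f_I = 0.51 × 0.645399 = 0.329154
  w_II·f_II = 0.27 × 0.642035 = 0.17335
  w_III·f_III = 0.22 × 0.6033 = 0.132726
Evidence: 0.329154 + 0.17335 + 0.132726 = 0.635229
So the posterior for Species I is 0.329154 / 0.635229 ≈ 0.5182.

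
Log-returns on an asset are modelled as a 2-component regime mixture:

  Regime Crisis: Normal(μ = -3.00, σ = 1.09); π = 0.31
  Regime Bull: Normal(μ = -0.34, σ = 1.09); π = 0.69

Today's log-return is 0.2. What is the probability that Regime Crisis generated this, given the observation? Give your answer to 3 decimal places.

0.007

By Bayes' theorem, P(k | x) = w_k f_k(x) / Σ_j w_j f_j(x).
Component likelihoods at x = 0.2:
  L_Crisis = (1/(1.09·√(2π)))·exp(−(0.2−-3.00)²/(2·1.09²)) = 0.366002·exp(-4.30940) = 0.00491965
  L_Bull = (1/(1.09·√(2π)))·exp(−(0.2−-0.34)²/(2·1.09²)) = 0.366002·exp(-0.12272) = 0.323734
Unnormalised posteriors:
  w_Crisis·L_Crisis = 0.31 × 0.00491965 = 0.00152509
  w_Bull·L_Bull = 0.69 × 0.323734 = 0.223376
Evidence: 0.00152509 + 0.223376 = 0.224902
P(Regime Crisis | 0.2) = 0.00152509 / 0.224902 ≈ 0.007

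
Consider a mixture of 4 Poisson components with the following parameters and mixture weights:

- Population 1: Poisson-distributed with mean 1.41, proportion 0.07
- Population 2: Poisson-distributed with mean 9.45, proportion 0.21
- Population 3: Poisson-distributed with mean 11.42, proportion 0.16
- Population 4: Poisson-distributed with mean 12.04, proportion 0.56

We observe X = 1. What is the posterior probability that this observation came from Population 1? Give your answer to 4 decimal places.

0.9911

The responsibility of component k is π_k f_k(x) divided by Σ_j π_j f_j(x).
Component likelihoods at x = 1:
  f_1 = e^(−1.41)·1.41^1/1! = 0.344242
  f_2 = e^(−9.45)·9.45^1/1! = 0.000743616
  f_3 = e^(−11.42)·11.42^1/1! = 0.000125321
  f_4 = e^(−12.04)·12.04^1/1! = 7.10757e-05
Unnormalised posteriors:
  π_1·f_1 = 0.07 × 0.344242 = 0.0240969
  π_2·f_2 = 0.21 × 0.000743616 = 0.000156159
  π_3·f_3 = 0.16 × 0.000125321 = 2.00513e-05
  π_4·f_4 = 0.56 × 7.10757e-05 = 3.98024e-05
Denominator: 0.0240969 + 0.000156159 + 2.00513e-05 + 3.98024e-05 = 0.024313
Responsibility of Population 1: 0.0240969 / 0.024313 ≈ 0.9911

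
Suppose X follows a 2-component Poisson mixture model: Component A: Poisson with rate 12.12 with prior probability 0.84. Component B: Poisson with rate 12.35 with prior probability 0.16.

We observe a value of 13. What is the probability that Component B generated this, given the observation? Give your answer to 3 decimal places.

By Bayes' theorem, P(k | x) = π_k f_k(x) / Σ_j π_j f_j(x).
Poisson probabilities:
  p_A = e^(−12.12)·12.12^13/13! = 0.106563
  p_B = e^(−12.35)·12.35^13/13! = 0.108107
Prior × likelihood for each component:
  π_A·p_A = 0.84 × 0.106563 = 0.0895125
  π_B·p_B = 0.16 × 0.108107 = 0.0172971
Denominator: 0.0895125 + 0.0172971 = 0.10681
P(Component B | the observation) = 0.0172971 / 0.10681 ≈ 0.162

0.162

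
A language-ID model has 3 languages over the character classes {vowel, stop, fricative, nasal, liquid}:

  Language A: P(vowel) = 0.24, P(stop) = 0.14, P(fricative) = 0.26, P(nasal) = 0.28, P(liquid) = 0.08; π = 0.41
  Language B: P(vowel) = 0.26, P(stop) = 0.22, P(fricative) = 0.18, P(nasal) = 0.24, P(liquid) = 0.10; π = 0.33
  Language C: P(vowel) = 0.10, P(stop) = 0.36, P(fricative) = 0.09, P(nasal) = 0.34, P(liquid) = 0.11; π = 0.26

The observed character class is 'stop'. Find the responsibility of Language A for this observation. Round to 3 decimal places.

0.257

By Bayes' theorem, P(k | x) = P(Z=k) f_k(x) / Σ_j P(Z=j) f_j(x).
Evaluate each component's likelihood at the observed value:
  L_A = 0.14
  L_B = 0.22
  L_C = 0.36
Prior × likelihood for each component:
  P(Z=A)·L_A = 0.41 × 0.14 = 0.0574
  P(Z=B)·L_B = 0.33 × 0.22 = 0.0726
  P(Z=C)·L_C = 0.26 × 0.36 = 0.0936
Marginal: 0.0574 + 0.0726 + 0.0936 = 0.2236
Responsibility of Language A: 0.0574 / 0.2236 ≈ 0.257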